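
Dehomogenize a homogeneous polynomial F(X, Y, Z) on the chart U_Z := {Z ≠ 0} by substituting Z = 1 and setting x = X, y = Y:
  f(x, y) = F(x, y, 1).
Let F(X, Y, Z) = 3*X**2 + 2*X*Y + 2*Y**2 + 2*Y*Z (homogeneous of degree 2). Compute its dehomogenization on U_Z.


f(x, y) = 3*x**2 + 2*x*y + 2*y**2 + 2*y

On U_Z we set Z = 1. Each monomial c·X^i·Y^j·Z^k in F becomes c·x^i·y^j·1^k = c·x^i·y^j.
Substituting Z = 1: F(X, Y, 1) = 3*x**2 + 2*x*y + 2*y**2 + 2*y.
Note: deg(f) ≤ deg(F) = 2; strict inequality happens when F is divisible by Z (lost terms).


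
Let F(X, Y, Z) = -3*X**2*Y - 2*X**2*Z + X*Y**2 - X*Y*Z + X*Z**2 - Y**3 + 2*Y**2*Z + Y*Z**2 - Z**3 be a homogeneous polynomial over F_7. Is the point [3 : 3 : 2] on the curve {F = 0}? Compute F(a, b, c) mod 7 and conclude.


F(3,3,2) ≡ 1 (mod 7); P is NOT on the curve.

Evaluate F(3, 3, 2) term-by-term (mod 7).
  -3*X**2*Y ↦ -3·9·3·1 = -81
  -2*X**2*Z ↦ -2·9·1·2 = -36
  X*Y**2 ↦ 1·3·9·1 = 27
  -X*Y*Z ↦ -1·3·3·2 = -18
  X*Z**2 ↦ 1·3·1·4 = 12
  -Y**3 ↦ -1·1·27·1 = -27
  2*Y**2*Z ↦ 2·1·9·2 = 36
  Y*Z**2 ↦ 1·1·3·4 = 12
  -Z**3 ↦ -1·1·1·8 = -8
Sum: F(3, 3, 2) = (-81) + (-36) + (27) + (-18) + (12) + (-27) + (36) + (12) + (-8) = -83.
Reducing mod 7: -83 ≡ 1 (mod 7).
Since F(a, b, c) ≡ 1 ≠ 0 (mod 7), P does NOT lie on the curve.


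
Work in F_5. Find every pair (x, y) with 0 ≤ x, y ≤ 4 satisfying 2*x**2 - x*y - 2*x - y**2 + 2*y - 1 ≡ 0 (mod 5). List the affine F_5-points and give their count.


Affine F_5-points: {(0, 1), (3, 2), (4, 1), (4, 2)}; count = 4.

For each of the 25 pairs (x, y) ∈ F_5², evaluate f(x, y) mod 5. Record the zeros.
  x = 0: [0↦4, 1↦0, 2↦4, 3↦1, 4↦1]  zeros at y ∈ {1}
  x = 1: [0↦4, 1↦4, 2↦2, 3↦3, 4↦2]  zeros at y ∈ ∅
  x = 2: [0↦3, 1↦2, 2↦4, 3↦4, 4↦2]  zeros at y ∈ ∅
  x = 3: [0↦1, 1↦4, 2↦0, 3↦4, 4↦1]  zeros at y ∈ {2}
  x = 4: [0↦3, 1↦0, 2↦0, 3↦3, 4↦4]  zeros at y ∈ {1, 2}
Collecting zeros: affine points = {(0, 1), (3, 2), (4, 1), (4, 2)}.
Total count |C(F_5)_aff| = 4.


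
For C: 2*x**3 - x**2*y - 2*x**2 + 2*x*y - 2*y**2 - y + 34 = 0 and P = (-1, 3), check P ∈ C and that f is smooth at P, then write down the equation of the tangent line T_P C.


Tangent line at P: 22*x - 16*y + 70 = 0.

Step 1: f(-1, 3) = 0, so P lies on C.
Step 2: partial derivatives
  f_x(x, y) = 6*x**2 - 2*x*y - 4*x + 2*y, f_y(x, y) = -x**2 + 2*x - 4*y - 1.
  f_x(P) = 22, f_y(P) = -16 (gradient nonzero, so P is smooth).
Step 3: tangent line at P: 22·(x − -1) + -16·(y − 3) = 0.
Expanding: 22*x - 16*y + 70 = 0.


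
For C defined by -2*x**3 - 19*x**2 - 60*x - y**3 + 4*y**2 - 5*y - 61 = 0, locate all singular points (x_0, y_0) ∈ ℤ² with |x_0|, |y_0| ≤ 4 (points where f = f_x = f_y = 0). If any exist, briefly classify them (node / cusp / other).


Singular points: {(-3, 1)}; classification: node.

Compute partial derivatives:
  f_x = -6*x**2 - 38*x - 60.
  f_y = -3*y**2 + 8*y - 5.
Scan x_0 ∈ {−4, ..., 4}. For each x_0, f_y(x_0, y) is a polynomial in y; find its integer roots y ∈ {−4, ..., 4}, then test f_x and f at those candidates.
  x = -4: f_y(-4, y) = -3*y**2 + 8*y - 5; vanishes at y ∈ {1}. (-4, 1): f_x = -4 ≠ 0.
  x = -3: f_y(-3, y) = -3*y**2 + 8*y - 5; vanishes at y ∈ {1}. (-3, 1): f_x = 0, f = 0 — SINGULAR.
  x = -2: f_y(-2, y) = -3*y**2 + 8*y - 5; vanishes at y ∈ {1}. (-2, 1): f_x = -8 ≠ 0.
  x = -1: f_y(-1, y) = -3*y**2 + 8*y - 5; vanishes at y ∈ {1}. (-1, 1): f_x = -28 ≠ 0.
  x = 0: f_y(0, y) = -3*y**2 + 8*y - 5; vanishes at y ∈ {1}. (0, 1): f_x = -60 ≠ 0.
  x = 1: f_y(1, y) = -3*y**2 + 8*y - 5; vanishes at y ∈ {1}. (1, 1): f_x = -104 ≠ 0.
  x = 2: f_y(2, y) = -3*y**2 + 8*y - 5; vanishes at y ∈ {1}. (2, 1): f_x = -160 ≠ 0.
  x = 3: f_y(3, y) = -3*y**2 + 8*y - 5; vanishes at y ∈ {1}. (3, 1): f_x = -228 ≠ 0.
  x = 4: f_y(4, y) = -3*y**2 + 8*y - 5; vanishes at y ∈ {1}. (4, 1): f_x = -308 ≠ 0.
Only singular point on the grid: (-3, 1).
Classify: substitute x = -3 + u, y = 1 + v and expand: f = -2*u**3 - u**2 - v**3 + v**2.
No constant or linear terms (consistent with a singular point). Quadratic part: -u**2 + v**2. Cubic part: -2*u**3 - v**3.
The quadratic part v**2 - u**2 = (v − u)(v + u) splits into two distinct linear factors, so there are two distinct tangent lines y − 1 = ±(x − -3) — this is a node (ordinary double point).
Classification: node.


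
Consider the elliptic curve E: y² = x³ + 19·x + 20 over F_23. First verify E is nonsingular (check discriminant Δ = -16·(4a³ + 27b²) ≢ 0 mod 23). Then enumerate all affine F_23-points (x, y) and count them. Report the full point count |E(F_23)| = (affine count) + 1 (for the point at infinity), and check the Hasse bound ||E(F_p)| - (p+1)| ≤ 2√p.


Affine points = {(3, 9), (3, 14), (7, 6), (7, 17), (9, 0), (13, 7), (13, 16), (15, 0), (16, 2), (16, 21), (17, 9), (17, 14), (19, 8), (19, 15), (22, 0)}; affine count = 15; |E(F_23)| = 16.

Discriminant check: Δ ∝ 4a³ + 27b² = 4·19³ + 27·20² = 4·6859 + 27·400 ≡ 10 (mod 23). Nonzero ⇒ E is nonsingular.
For each x ∈ F_23, compute rhs = x³ + 19·x + 20 mod 23, then count y ∈ F_23 with y² ≡ rhs.
  x = 0: rhs = 20, matching y values: none (0 points).
  x = 1: rhs = 17, matching y values: none (0 points).
  x = 2: rhs = 20, matching y values: none (0 points).
  x = 3: rhs = 12, matching y values: 9, 14 (2 points).
  x = 4: rhs = 22, matching y values: none (0 points).
  x = 5: rhs = 10, matching y values: none (0 points).
  x = 6: rhs = 5, matching y values: none (0 points).
  x = 7: rhs = 13, matching y values: 6, 17 (2 points).
  x = 8: rhs = 17, matching y values: none (0 points).
  x = 9: rhs = 0, matching y values: 0 (1 points).
  x = 10: rhs = 14, matching y values: none (0 points).
  x = 11: rhs = 19, matching y values: none (0 points).
  x = 12: rhs = 21, matching y values: none (0 points).
  x = 13: rhs = 3, matching y values: 7, 16 (2 points).
  x = 14: rhs = 17, matching y values: none (0 points).
  x = 15: rhs = 0, matching y values: 0 (1 points).
  x = 16: rhs = 4, matching y values: 2, 21 (2 points).
  x = 17: rhs = 12, matching y values: 9, 14 (2 points).
  x = 18: rhs = 7, matching y values: none (0 points).
  x = 19: rhs = 18, matching y values: 8, 15 (2 points).
  x = 20: rhs = 5, matching y values: none (0 points).
  x = 21: rhs = 20, matching y values: none (0 points).
  x = 22: rhs = 0, matching y values: 0 (1 points).
Total affine count: 15.
Full point count |E(F_23)| = 15 + 1 = 16.
Hasse bound: |16 − (23+1)| = |-8| = 8 ≤ 2√23 ≈ 9.5917 ✓.


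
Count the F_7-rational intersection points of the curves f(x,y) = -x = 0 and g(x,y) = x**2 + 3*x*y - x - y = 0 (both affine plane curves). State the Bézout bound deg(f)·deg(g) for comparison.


Common zeros: {(0, 0)}; count = 1; Bézout bound = 2.

deg(f) = 1, deg(g) = 2, so Bézout bound = 2.
Scan x ∈ F_7. For each x, list the y ∈ F_7 with f(x, y) ≡ 0 and those with g(x, y) ≡ 0 (mod 7); the common zeros in that column are the intersection.
  x = 0: f ≡ 0 at y ∈ {0, 1, 2, 3, 4, 5, 6}; g ≡ 0 at y ∈ {0}; common: {0}.
  x = 1: f ≡ 0 at y ∈ ∅; g ≡ 0 at y ∈ {0}; common: ∅.
  x = 2: f ≡ 0 at y ∈ ∅; g ≡ 0 at y ∈ {1}; common: ∅.
  x = 3: f ≡ 0 at y ∈ ∅; g ≡ 0 at y ∈ {1}; common: ∅.
  x = 4: f ≡ 0 at y ∈ ∅; g ≡ 0 at y ∈ {4}; common: ∅.
  x = 5: f ≡ 0 at y ∈ ∅; g ≡ 0 at y ∈ ∅; common: ∅.
  x = 6: f ≡ 0 at y ∈ ∅; g ≡ 0 at y ∈ {4}; common: ∅.
Collecting: common zeros = {(0, 0)}, so the count is 1.
Comparison with the Bézout bound: 1 ≤ 2 = deg(f)·deg(g), as expected for curves with no common component (the affine F_7-count falls short of the bound because intersections may lie at infinity, over extension fields, or carry multiplicity).


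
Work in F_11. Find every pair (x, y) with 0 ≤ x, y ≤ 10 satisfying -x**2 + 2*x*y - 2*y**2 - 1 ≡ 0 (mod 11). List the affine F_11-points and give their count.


Affine F_11-points: {(0, 4), (0, 7), (2, 3), (2, 10), (3, 7), (4, 1), (4, 3), (7, 8), (7, 10), (8, 4), (9, 1), (9, 8)}; count = 12.

For each of the 121 pairs (x, y) ∈ F_11², evaluate f(x, y) mod 11. Record the zeros.
  x = 0: [0↦10, 1↦8, 2↦2, 3↦3, 4↦0, 5↦4, 6↦4, 7↦0, 8↦3, 9↦2, 10↦8]  zeros at y ∈ {4, 7}
  x = 1: [0↦9, 1↦9, 2↦5, 3↦8, 4↦7, 5↦2, 6↦4, 7↦2, 8↦7, 9↦8, 10↦5]  zeros at y ∈ ∅
  x = 2: [0↦6, 1↦8, 2↦6, 3↦0, 4↦1, 5↦9, 6↦2, 7↦2, 8↦9, 9↦1, 10↦0]  zeros at y ∈ {3, 10}
  x = 3: [0↦1, 1↦5, 2↦5, 3↦1, 4↦4, 5↦3, 6↦9, 7↦0, 8↦9, 9↦3, 10↦4]  zeros at y ∈ {7}
  x = 4: [0↦5, 1↦0, 2↦2, 3↦0, 4↦5, 5↦6, 6↦3, 7↦7, 8↦7, 9↦3, 10↦6]  zeros at y ∈ {1, 3}
  x = 5: [0↦7, 1↦4, 2↦8, 3↦8, 4↦4, 5↦7, 6↦6, 7↦1, 8↦3, 9↦1, 10↦6]  zeros at y ∈ ∅
  x = 6: [0↦7, 1↦6, 2↦1, 3↦3, 4↦1, 5↦6, 6↦7, 7↦4, 8↦8, 9↦8, 10↦4]  zeros at y ∈ ∅
  x = 7: [0↦5, 1↦6, 2↦3, 3↦7, 4↦7, 5↦3, 6↦6, 7↦5, 8↦0, 9↦2, 10↦0]  zeros at y ∈ {8, 10}
  x = 8: [0↦1, 1↦4, 2↦3, 3↦9, 4↦0, 5↦9, 6↦3, 7↦4, 8↦1, 9↦5, 10↦5]  zeros at y ∈ {4}
  x = 9: [0↦6, 1↦0, 2↦1, 3↦9, 4↦2, 5↦2, 6↦9, 7↦1, 8↦0, 9↦6, 10↦8]  zeros at y ∈ {1, 8}
  x = 10: [0↦9, 1↦5, 2↦8, 3↦7, 4↦2, 5↦4, 6↦2, 7↦7, 8↦8, 9↦5, 10↦9]  zeros at y ∈ ∅
Collecting zeros: affine points = {(0, 4), (0, 7), (2, 3), (2, 10), (3, 7), (4, 1), (4, 3), (7, 8), (7, 10), (8, 4), (9, 1), (9, 8)}.
Total count |C(F_11)_aff| = 12.


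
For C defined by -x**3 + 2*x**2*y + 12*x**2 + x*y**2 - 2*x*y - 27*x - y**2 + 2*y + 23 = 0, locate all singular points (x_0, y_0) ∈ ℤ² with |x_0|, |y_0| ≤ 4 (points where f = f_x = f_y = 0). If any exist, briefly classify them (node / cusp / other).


Singular points: {(2, -3)}; classification: cusp.

Compute partial derivatives:
  f_x = -3*x**2 + 4*x*y + 24*x + y**2 - 2*y - 27.
  f_y = 2*x**2 + 2*x*y - 2*x - 2*y + 2.
Scan x_0 ∈ {−4, ..., 4}. For each x_0, f_y(x_0, y) is a polynomial in y; find its integer roots y ∈ {−4, ..., 4}, then test f_x and f at those candidates.
  x = -4: f_y(-4, y) = 42 - 10*y; no integer root y with |y| ≤ 4.
  x = -3: f_y(-3, y) = 26 - 8*y; no integer root y with |y| ≤ 4.
  x = -2: f_y(-2, y) = 14 - 6*y; no integer root y with |y| ≤ 4.
  x = -1: f_y(-1, y) = 6 - 4*y; no integer root y with |y| ≤ 4.
  x = 0: f_y(0, y) = 2 - 2*y; vanishes at y ∈ {1}. (0, 1): f_x = -28 ≠ 0.
  x = 1: f_y(1, y) = 2; no integer root y with |y| ≤ 4.
  x = 2: f_y(2, y) = 2*y + 6; vanishes at y ∈ {-3}. (2, -3): f_x = 0, f = 0 — SINGULAR.
  x = 3: f_y(3, y) = 4*y + 14; no integer root y with |y| ≤ 4.
  x = 4: f_y(4, y) = 6*y + 26; no integer root y with |y| ≤ 4.
Only singular point on the grid: (2, -3).
Classify: substitute x = 2 + u, y = -3 + v and expand: f = -u**3 + 2*u**2*v + u*v**2 + v**2.
No constant or linear terms (consistent with a singular point). Quadratic part: v**2. Cubic part: -u**3 + 2*u**2*v + u*v**2.
The quadratic part v**2 is a perfect square, so there is a single (double) tangent line v = 0, i.e. y = -3. Restricting the cubic part to that line (v = 0) leaves -u**3 ≠ 0, so f is not divisible by v and the branch is v² ≈ u**3 to lowest order — this is a cusp.
Classification: cusp.


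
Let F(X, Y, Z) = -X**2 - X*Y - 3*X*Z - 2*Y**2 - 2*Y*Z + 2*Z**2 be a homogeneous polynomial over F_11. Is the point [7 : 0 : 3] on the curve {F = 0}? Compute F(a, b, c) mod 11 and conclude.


F(7,0,3) ≡ 5 (mod 11); P is NOT on the curve.

Evaluate F(7, 0, 3) term-by-term (mod 11).
  -X**2 ↦ -1·49·1·1 = -49
  -X*Y ↦ -1·7·0·1 = 0
  -3*X*Z ↦ -3·7·1·3 = -63
  -2*Y**2 ↦ -2·1·0·1 = 0
  -2*Y*Z ↦ -2·1·0·3 = 0
  2*Z**2 ↦ 2·1·1·9 = 18
Sum: F(7, 0, 3) = (-49) + (0) + (-63) + (0) + (0) + (18) = -94.
Reducing mod 11: -94 ≡ 5 (mod 11).
Since F(a, b, c) ≡ 5 ≠ 0 (mod 11), P does NOT lie on the curve.


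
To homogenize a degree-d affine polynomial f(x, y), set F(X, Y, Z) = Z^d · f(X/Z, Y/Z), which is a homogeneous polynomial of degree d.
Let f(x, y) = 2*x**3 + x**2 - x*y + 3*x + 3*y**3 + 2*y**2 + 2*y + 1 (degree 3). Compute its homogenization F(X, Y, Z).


F(X, Y, Z) = 2*X**3 + X**2*Z - X*Y*Z + 3*X*Z**2 + 3*Y**3 + 2*Y**2*Z + 2*Y*Z**2 + Z**3

deg(f) = 3.
Substitute x = X/Z, y = Y/Z into f, then multiply by Z^3.
  monomial 2·x^3·y^0 ↦ 2·X^3·Y^0·Z^0.
  monomial 1·x^2·y^0 ↦ 1·X^2·Y^0·Z^1.
  monomial -1·x^1·y^1 ↦ -1·X^1·Y^1·Z^1.
  monomial 3·x^1·y^0 ↦ 3·X^1·Y^0·Z^2.
  monomial 3·x^0·y^3 ↦ 3·X^0·Y^3·Z^0.
  monomial 2·x^0·y^2 ↦ 2·X^0·Y^2·Z^1.
  monomial 2·x^0·y^1 ↦ 2·X^0·Y^1·Z^2.
  monomial 1·x^0·y^0 ↦ 1·X^0·Y^0·Z^3.
Collecting: F(X, Y, Z) = 2*X**3 + X**2*Z - X*Y*Z + 3*X*Z**2 + 3*Y**3 + 2*Y**2*Z + 2*Y*Z**2 + Z**3.


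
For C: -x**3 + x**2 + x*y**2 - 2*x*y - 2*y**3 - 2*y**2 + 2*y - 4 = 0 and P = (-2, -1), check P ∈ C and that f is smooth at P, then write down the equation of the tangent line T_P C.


Tangent line at P: -13*x + 8*y - 18 = 0.

Step 1: f(-2, -1) = 0, so P lies on C.
Step 2: partial derivatives
  f_x(x, y) = -3*x**2 + 2*x + y**2 - 2*y, f_y(x, y) = 2*x*y - 2*x - 6*y**2 - 4*y + 2.
  f_x(P) = -13, f_y(P) = 8 (gradient nonzero, so P is smooth).
Step 3: tangent line at P: -13·(x − -2) + 8·(y − -1) = 0.
Expanding: -13*x + 8*y - 18 = 0.


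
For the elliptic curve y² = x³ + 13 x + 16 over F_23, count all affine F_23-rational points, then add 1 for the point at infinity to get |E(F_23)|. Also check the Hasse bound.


Affine points = {(0, 4), (0, 19), (2, 2), (2, 21), (3, 6), (3, 17), (7, 6), (7, 17), (11, 8), (11, 15), (13, 6), (13, 17), (22, 5), (22, 18)}; affine count = 14; |E(F_23)| = 15.

Discriminant check: Δ ∝ 4a³ + 27b² = 4·13³ + 27·16² = 4·2197 + 27·256 ≡ 14 (mod 23). Nonzero ⇒ E is nonsingular.
For each x ∈ F_23, compute rhs = x³ + 13·x + 16 mod 23, then count y ∈ F_23 with y² ≡ rhs.
  x = 0: rhs = 16, matching y values: 4, 19 (2 points).
  x = 1: rhs = 7, matching y values: none (0 points).
  x = 2: rhs = 4, matching y values: 2, 21 (2 points).
  x = 3: rhs = 13, matching y values: 6, 17 (2 points).
  x = 4: rhs = 17, matching y values: none (0 points).
  x = 5: rhs = 22, matching y values: none (0 points).
  x = 6: rhs = 11, matching y values: none (0 points).
  x = 7: rhs = 13, matching y values: 6, 17 (2 points).
  x = 8: rhs = 11, matching y values: none (0 points).
  x = 9: rhs = 11, matching y values: none (0 points).
  x = 10: rhs = 19, matching y values: none (0 points).
  x = 11: rhs = 18, matching y values: 8, 15 (2 points).
  x = 12: rhs = 14, matching y values: none (0 points).
  x = 13: rhs = 13, matching y values: 6, 17 (2 points).
  x = 14: rhs = 21, matching y values: none (0 points).
  x = 15: rhs = 21, matching y values: none (0 points).
  x = 16: rhs = 19, matching y values: none (0 points).
  x = 17: rhs = 21, matching y values: none (0 points).
  x = 18: rhs = 10, matching y values: none (0 points).
  x = 19: rhs = 15, matching y values: none (0 points).
  x = 20: rhs = 19, matching y values: none (0 points).
  x = 21: rhs = 5, matching y values: none (0 points).
  x = 22: rhs = 2, matching y values: 5, 18 (2 points).
Total affine count: 14.
Full point count |E(F_23)| = 14 + 1 = 15.
Hasse bound: |15 − (23+1)| = |-9| = 9 ≤ 2√23 ≈ 9.5917 ✓.


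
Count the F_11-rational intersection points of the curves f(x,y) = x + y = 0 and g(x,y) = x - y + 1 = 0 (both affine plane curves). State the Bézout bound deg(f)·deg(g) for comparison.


Common zeros: {(5, 6)}; count = 1; Bézout bound = 1.

deg(f) = 1, deg(g) = 1, so Bézout bound = 1.
Scan x ∈ F_11. For each x, list the y ∈ F_11 with f(x, y) ≡ 0 and those with g(x, y) ≡ 0 (mod 11); the common zeros in that column are the intersection.
  x = 0: f ≡ 0 at y ∈ {0}; g ≡ 0 at y ∈ {1}; common: ∅.
  x = 1: f ≡ 0 at y ∈ {10}; g ≡ 0 at y ∈ {2}; common: ∅.
  x = 2: f ≡ 0 at y ∈ {9}; g ≡ 0 at y ∈ {3}; common: ∅.
  x = 3: f ≡ 0 at y ∈ {8}; g ≡ 0 at y ∈ {4}; common: ∅.
  x = 4: f ≡ 0 at y ∈ {7}; g ≡ 0 at y ∈ {5}; common: ∅.
  x = 5: f ≡ 0 at y ∈ {6}; g ≡ 0 at y ∈ {6}; common: {6}.
  x = 6: f ≡ 0 at y ∈ {5}; g ≡ 0 at y ∈ {7}; common: ∅.
  x = 7: f ≡ 0 at y ∈ {4}; g ≡ 0 at y ∈ {8}; common: ∅.
  x = 8: f ≡ 0 at y ∈ {3}; g ≡ 0 at y ∈ {9}; common: ∅.
  x = 9: f ≡ 0 at y ∈ {2}; g ≡ 0 at y ∈ {10}; common: ∅.
  x = 10: f ≡ 0 at y ∈ {1}; g ≡ 0 at y ∈ {0}; common: ∅.
Collecting: common zeros = {(5, 6)}, so the count is 1.
Comparison with the Bézout bound: 1 ≤ 1 = deg(f)·deg(g), as expected for curves with no common component (the bound is attained).


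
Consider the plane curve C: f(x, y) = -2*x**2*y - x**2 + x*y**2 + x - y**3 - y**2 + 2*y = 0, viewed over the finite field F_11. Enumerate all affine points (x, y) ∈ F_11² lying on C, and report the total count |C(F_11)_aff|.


Affine F_11-points: {(0, 0), (0, 1), (0, 9), (1, 0), (2, 5), (2, 9), (3, 7), (4, 7), (4, 8), (4, 10), (5, 8), (5, 10), (8, 1)}; count = 13.

For each of the 121 pairs (x, y) ∈ F_11², evaluate f(x, y) mod 11. Record the zeros.
  x = 0: [0↦0, 1↦0, 2↦3, 3↦3, 4↦5, 5↦3, 6↦2, 7↦7, 8↦1, 9↦0, 10↦9]  zeros at y ∈ {0, 1, 9}
  x = 1: [0↦0, 1↦10, 2↦3, 3↦6, 4↦2, 5↦7, 6↦4, 7↦9, 8↦5, 9↦8, 10↦1]  zeros at y ∈ {0}
  x = 2: [0↦9, 1↦3, 2↦4, 3↦6, 4↦3, 5↦0, 6↦2, 7↦3, 8↦8, 9↦0, 10↦6]  zeros at y ∈ {5, 9}
  x = 3: [0↦5, 1↦1, 2↦6, 3↦3, 4↦8, 5↦4, 6↦7, 7↦0, 8↦10, 9↦9, 10↦2]  zeros at y ∈ {7}
  x = 4: [0↦10, 1↦4, 2↦9, 3↦8, 4↦6, 5↦8, 6↦8, 7↦0, 8↦0, 9↦2, 10↦0]  zeros at y ∈ {7, 8, 10}
  x = 5: [0↦2, 1↦1, 2↦2, 3↦10, 4↦8, 5↦1, 6↦5, 7↦3, 8↦0, 9↦1, 10↦0]  zeros at y ∈ {8, 10}
  x = 6: [0↦3, 1↦3, 2↦7, 3↦9, 4↦3, 5↦5, 6↦9, 7↦9, 8↦10, 9↦6, 10↦2]  zeros at y ∈ ∅
  x = 7: [0↦2, 1↦10, 2↦2, 3↦5, 4↦2, 5↦9, 6↦9, 7↦7, 8↦8, 9↦6, 10↦6]  zeros at y ∈ ∅
  x = 8: [0↦10, 1↦0, 2↦9, 3↦9, 4↦5, 5↦2, 6↦5, 7↦8, 8↦5, 9↦1, 10↦1]  zeros at y ∈ {1}
  x = 9: [0↦5, 1↦6, 2↦6, 3↦10, 4↦1, 5↦6, 6↦8, 7↦1, 8↦1, 9↦2, 10↦9]  zeros at y ∈ ∅
  x = 10: [0↦9, 1↦6, 2↦4, 3↦8, 4↦1, 5↦10, 6↦7, 7↦8, 8↦7, 9↦9, 10↦8]  zeros at y ∈ ∅
Collecting zeros: affine points = {(0, 0), (0, 1), (0, 9), (1, 0), (2, 5), (2, 9), (3, 7), (4, 7), (4, 8), (4, 10), (5, 8), (5, 10), (8, 1)}.
Total count |C(F_11)_aff| = 13.


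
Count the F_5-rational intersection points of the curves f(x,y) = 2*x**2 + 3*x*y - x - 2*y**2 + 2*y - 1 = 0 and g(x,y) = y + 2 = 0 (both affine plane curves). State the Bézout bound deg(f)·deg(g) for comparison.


Common zeros: ∅; count = 0; Bézout bound = 2.

deg(f) = 2, deg(g) = 1, so Bézout bound = 2.
Scan x ∈ F_5. For each x, list the y ∈ F_5 with f(x, y) ≡ 0 and those with g(x, y) ≡ 0 (mod 5); the common zeros in that column are the intersection.
  x = 0: f ≡ 0 at y ∈ {2, 4}; g ≡ 0 at y ∈ {3}; common: ∅.
  x = 1: f ≡ 0 at y ∈ {0}; g ≡ 0 at y ∈ {3}; common: ∅.
  x = 2: f ≡ 0 at y ∈ {0, 4}; g ≡ 0 at y ∈ {3}; common: ∅.
  x = 3: f ≡ 0 at y ∈ ∅; g ≡ 0 at y ∈ {3}; common: ∅.
  x = 4: f ≡ 0 at y ∈ ∅; g ≡ 0 at y ∈ {3}; common: ∅.
Collecting: common zeros = ∅, so the count is 0.
Comparison with the Bézout bound: 0 ≤ 2 = deg(f)·deg(g), as expected for curves with no common component (the affine F_5-count falls short of the bound because intersections may lie at infinity, over extension fields, or carry multiplicity).


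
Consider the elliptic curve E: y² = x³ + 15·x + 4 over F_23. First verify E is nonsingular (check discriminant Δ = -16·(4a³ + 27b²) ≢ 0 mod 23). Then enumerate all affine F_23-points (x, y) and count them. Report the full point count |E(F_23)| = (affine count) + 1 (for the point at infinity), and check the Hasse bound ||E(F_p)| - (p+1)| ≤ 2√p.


Affine points = {(0, 2), (0, 21), (4, 6), (4, 17), (10, 2), (10, 21), (12, 7), (12, 16), (13, 2), (13, 21), (15, 4), (15, 19), (16, 4), (16, 19), (19, 8), (19, 15), (20, 1), (20, 22), (21, 9), (21, 14)}; affine count = 20; |E(F_23)| = 21.

Discriminant check: Δ ∝ 4a³ + 27b² = 4·15³ + 27·4² = 4·3375 + 27·16 ≡ 17 (mod 23). Nonzero ⇒ E is nonsingular.
For each x ∈ F_23, compute rhs = x³ + 15·x + 4 mod 23, then count y ∈ F_23 with y² ≡ rhs.
  x = 0: rhs = 4, matching y values: 2, 21 (2 points).
  x = 1: rhs = 20, matching y values: none (0 points).
  x = 2: rhs = 19, matching y values: none (0 points).
  x = 3: rhs = 7, matching y values: none (0 points).
  x = 4: rhs = 13, matching y values: 6, 17 (2 points).
  x = 5: rhs = 20, matching y values: none (0 points).
  x = 6: rhs = 11, matching y values: none (0 points).
  x = 7: rhs = 15, matching y values: none (0 points).
  x = 8: rhs = 15, matching y values: none (0 points).
  x = 9: rhs = 17, matching y values: none (0 points).
  x = 10: rhs = 4, matching y values: 2, 21 (2 points).
  x = 11: rhs = 5, matching y values: none (0 points).
  x = 12: rhs = 3, matching y values: 7, 16 (2 points).
  x = 13: rhs = 4, matching y values: 2, 21 (2 points).
  x = 14: rhs = 14, matching y values: none (0 points).
  x = 15: rhs = 16, matching y values: 4, 19 (2 points).
  x = 16: rhs = 16, matching y values: 4, 19 (2 points).
  x = 17: rhs = 20, matching y values: none (0 points).
  x = 18: rhs = 11, matching y values: none (0 points).
  x = 19: rhs = 18, matching y values: 8, 15 (2 points).
  x = 20: rhs = 1, matching y values: 1, 22 (2 points).
  x = 21: rhs = 12, matching y values: 9, 14 (2 points).
  x = 22: rhs = 11, matching y values: none (0 points).
Total affine count: 20.
Full point count |E(F_23)| = 20 + 1 = 21.
Hasse bound: |21 − (23+1)| = |-3| = 3 ≤ 2√23 ≈ 9.5917 ✓.


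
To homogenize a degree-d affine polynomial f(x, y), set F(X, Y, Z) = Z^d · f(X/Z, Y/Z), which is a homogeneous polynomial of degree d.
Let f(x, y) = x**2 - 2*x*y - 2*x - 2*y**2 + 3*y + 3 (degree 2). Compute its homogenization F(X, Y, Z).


F(X, Y, Z) = X**2 - 2*X*Y - 2*X*Z - 2*Y**2 + 3*Y*Z + 3*Z**2

deg(f) = 2.
Substitute x = X/Z, y = Y/Z into f, then multiply by Z^2.
  monomial 1·x^2·y^0 ↦ 1·X^2·Y^0·Z^0.
  monomial -2·x^1·y^1 ↦ -2·X^1·Y^1·Z^0.
  monomial -2·x^1·y^0 ↦ -2·X^1·Y^0·Z^1.
  monomial -2·x^0·y^2 ↦ -2·X^0·Y^2·Z^0.
  monomial 3·x^0·y^1 ↦ 3·X^0·Y^1·Z^1.
  monomial 3·x^0·y^0 ↦ 3·X^0·Y^0·Z^2.
Collecting: F(X, Y, Z) = X**2 - 2*X*Y - 2*X*Z - 2*Y**2 + 3*Y*Z + 3*Z**2.


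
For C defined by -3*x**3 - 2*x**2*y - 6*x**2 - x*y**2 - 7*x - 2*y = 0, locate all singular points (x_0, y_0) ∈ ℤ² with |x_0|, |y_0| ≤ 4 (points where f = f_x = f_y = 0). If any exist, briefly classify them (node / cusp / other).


Singular points: {(-1, 2)}; classification: node.

Compute partial derivatives:
  f_x = -9*x**2 - 4*x*y - 12*x - y**2 - 7.
  f_y = -2*x**2 - 2*x*y - 2.
Scan x_0 ∈ {−4, ..., 4}. For each x_0, f_y(x_0, y) is a polynomial in y; find its integer roots y ∈ {−4, ..., 4}, then test f_x and f at those candidates.
  x = -4: f_y(-4, y) = 8*y - 34; no integer root y with |y| ≤ 4.
  x = -3: f_y(-3, y) = 6*y - 20; no integer root y with |y| ≤ 4.
  x = -2: f_y(-2, y) = 4*y - 10; no integer root y with |y| ≤ 4.
  x = -1: f_y(-1, y) = 2*y - 4; vanishes at y ∈ {2}. (-1, 2): f_x = 0, f = 0 — SINGULAR.
  x = 0: f_y(0, y) = -2; no integer root y with |y| ≤ 4.
  x = 1: f_y(1, y) = -2*y - 4; vanishes at y ∈ {-2}. (1, -2): f_x = -24 ≠ 0.
  x = 2: f_y(2, y) = -4*y - 10; no integer root y with |y| ≤ 4.
  x = 3: f_y(3, y) = -6*y - 20; no integer root y with |y| ≤ 4.
  x = 4: f_y(4, y) = -8*y - 34; no integer root y with |y| ≤ 4.
Only singular point on the grid: (-1, 2).
Classify: substitute x = -1 + u, y = 2 + v and expand: f = -3*u**3 - 2*u**2*v - u**2 - u*v**2 + v**2.
No constant or linear terms (consistent with a singular point). Quadratic part: -u**2 + v**2. Cubic part: -3*u**3 - 2*u**2*v - u*v**2.
The quadratic part v**2 - u**2 = (v − u)(v + u) splits into two distinct linear factors, so there are two distinct tangent lines y − 2 = ±(x − -1) — this is a node (ordinary double point).
Classification: node.


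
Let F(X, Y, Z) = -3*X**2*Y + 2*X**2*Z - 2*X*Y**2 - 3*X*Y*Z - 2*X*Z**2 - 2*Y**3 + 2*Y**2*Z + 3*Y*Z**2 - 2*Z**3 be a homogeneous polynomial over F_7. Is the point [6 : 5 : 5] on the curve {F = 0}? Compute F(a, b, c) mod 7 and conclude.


F(6,5,5) ≡ 1 (mod 7); P is NOT on the curve.

Evaluate F(6, 5, 5) term-by-term (mod 7).
  -3*X**2*Y ↦ -3·36·5·1 = -540
  2*X**2*Z ↦ 2·36·1·5 = 360
  -2*X*Y**2 ↦ -2·6·25·1 = -300
  -3*X*Y*Z ↦ -3·6·5·5 = -450
  -2*X*Z**2 ↦ -2·6·1·25 = -300
  -2*Y**3 ↦ -2·1·125·1 = -250
  2*Y**2*Z ↦ 2·1·25·5 = 250
  3*Y*Z**2 ↦ 3·1·5·25 = 375
  -2*Z**3 ↦ -2·1·1·125 = -250
Sum: F(6, 5, 5) = (-540) + (360) + (-300) + (-450) + (-300) + (-250) + (250) + (375) + (-250) = -1105.
Reducing mod 7: -1105 ≡ 1 (mod 7).
Since F(a, b, c) ≡ 1 ≠ 0 (mod 7), P does NOT lie on the curve.


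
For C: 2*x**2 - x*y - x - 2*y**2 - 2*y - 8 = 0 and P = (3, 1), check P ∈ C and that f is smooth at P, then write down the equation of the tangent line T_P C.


Tangent line at P: 10*x - 9*y - 21 = 0.

Step 1: f(3, 1) = 0, so P lies on C.
Step 2: partial derivatives
  f_x(x, y) = 4*x - y - 1, f_y(x, y) = -x - 4*y - 2.
  f_x(P) = 10, f_y(P) = -9 (gradient nonzero, so P is smooth).
Step 3: tangent line at P: 10·(x − 3) + -9·(y − 1) = 0.
Expanding: 10*x - 9*y - 21 = 0.


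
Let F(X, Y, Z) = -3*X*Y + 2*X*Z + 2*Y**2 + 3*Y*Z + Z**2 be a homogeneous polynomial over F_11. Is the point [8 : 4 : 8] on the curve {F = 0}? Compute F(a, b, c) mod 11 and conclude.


F(8,4,8) ≡ 4 (mod 11); P is NOT on the curve.

Evaluate F(8, 4, 8) term-by-term (mod 11).
  -3*X*Y ↦ -3·8·4·1 = -96
  2*X*Z ↦ 2·8·1·8 = 128
  2*Y**2 ↦ 2·1·16·1 = 32
  3*Y*Z ↦ 3·1·4·8 = 96
  Z**2 ↦ 1·1·1·64 = 64
Sum: F(8, 4, 8) = (-96) + (128) + (32) + (96) + (64) = 224.
Reducing mod 11: 224 ≡ 4 (mod 11).
Since F(a, b, c) ≡ 4 ≠ 0 (mod 11), P does NOT lie on the curve.


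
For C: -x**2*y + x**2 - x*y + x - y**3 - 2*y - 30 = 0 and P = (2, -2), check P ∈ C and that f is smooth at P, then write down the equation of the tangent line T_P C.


Tangent line at P: 15*x - 20*y - 70 = 0.

Step 1: f(2, -2) = 0, so P lies on C.
Step 2: partial derivatives
  f_x(x, y) = -2*x*y + 2*x - y + 1, f_y(x, y) = -x**2 - x - 3*y**2 - 2.
  f_x(P) = 15, f_y(P) = -20 (gradient nonzero, so P is smooth).
Step 3: tangent line at P: 15·(x − 2) + -20·(y − -2) = 0.
Expanding: 15*x - 20*y - 70 = 0.


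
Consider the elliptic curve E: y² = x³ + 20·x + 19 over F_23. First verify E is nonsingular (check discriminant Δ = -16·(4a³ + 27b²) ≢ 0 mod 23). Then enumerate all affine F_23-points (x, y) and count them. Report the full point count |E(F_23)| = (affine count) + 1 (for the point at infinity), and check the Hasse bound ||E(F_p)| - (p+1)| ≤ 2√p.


Affine points = {(4, 5), (4, 18), (8, 1), (8, 22), (9, 10), (9, 13), (10, 0), (11, 11), (11, 12), (12, 3), (12, 20), (18, 1), (18, 22), (19, 6), (19, 17), (20, 1), (20, 22)}; affine count = 17; |E(F_23)| = 18.

Discriminant check: Δ ∝ 4a³ + 27b² = 4·20³ + 27·19² = 4·8000 + 27·361 ≡ 2 (mod 23). Nonzero ⇒ E is nonsingular.
For each x ∈ F_23, compute rhs = x³ + 20·x + 19 mod 23, then count y ∈ F_23 with y² ≡ rhs.
  x = 0: rhs = 19, matching y values: none (0 points).
  x = 1: rhs = 17, matching y values: none (0 points).
  x = 2: rhs = 21, matching y values: none (0 points).
  x = 3: rhs = 14, matching y values: none (0 points).
  x = 4: rhs = 2, matching y values: 5, 18 (2 points).
  x = 5: rhs = 14, matching y values: none (0 points).
  x = 6: rhs = 10, matching y values: none (0 points).
  x = 7: rhs = 19, matching y values: none (0 points).
  x = 8: rhs = 1, matching y values: 1, 22 (2 points).
  x = 9: rhs = 8, matching y values: 10, 13 (2 points).
  x = 10: rhs = 0, matching y values: 0 (1 points).
  x = 11: rhs = 6, matching y values: 11, 12 (2 points).
  x = 12: rhs = 9, matching y values: 3, 20 (2 points).
  x = 13: rhs = 15, matching y values: none (0 points).
  x = 14: rhs = 7, matching y values: none (0 points).
  x = 15: rhs = 14, matching y values: none (0 points).
  x = 16: rhs = 19, matching y values: none (0 points).
  x = 17: rhs = 5, matching y values: none (0 points).
  x = 18: rhs = 1, matching y values: 1, 22 (2 points).
  x = 19: rhs = 13, matching y values: 6, 17 (2 points).
  x = 20: rhs = 1, matching y values: 1, 22 (2 points).
  x = 21: rhs = 17, matching y values: none (0 points).
  x = 22: rhs = 21, matching y values: none (0 points).
Total affine count: 17.
Full point count |E(F_23)| = 17 + 1 = 18.
Hasse bound: |18 − (23+1)| = |-6| = 6 ≤ 2√23 ≈ 9.5917 ✓.


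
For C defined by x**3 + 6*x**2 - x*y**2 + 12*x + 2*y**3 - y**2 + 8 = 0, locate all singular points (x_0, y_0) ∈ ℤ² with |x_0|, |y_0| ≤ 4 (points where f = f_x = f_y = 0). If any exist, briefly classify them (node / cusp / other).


Singular points: {(-2, 0)}; classification: cusp.

Compute partial derivatives:
  f_x = 3*x**2 + 12*x - y**2 + 12.
  f_y = -2*x*y + 6*y**2 - 2*y.
Scan x_0 ∈ {−4, ..., 4}. For each x_0, f_y(x_0, y) is a polynomial in y; find its integer roots y ∈ {−4, ..., 4}, then test f_x and f at those candidates.
  x = -4: f_y(-4, y) = 6*y**2 + 6*y; vanishes at y ∈ {-1, 0}. (-4, -1): f_x = 11 ≠ 0; (-4, 0): f_x = 12 ≠ 0.
  x = -3: f_y(-3, y) = 6*y**2 + 4*y; vanishes at y ∈ {0}. (-3, 0): f_x = 3 ≠ 0.
  x = -2: f_y(-2, y) = 6*y**2 + 2*y; vanishes at y ∈ {0}. (-2, 0): f_x = 0, f = 0 — SINGULAR.
  x = -1: f_y(-1, y) = 6*y**2; vanishes at y ∈ {0}. (-1, 0): f_x = 3 ≠ 0.
  x = 0: f_y(0, y) = 6*y**2 - 2*y; vanishes at y ∈ {0}. (0, 0): f_x = 12 ≠ 0.
  x = 1: f_y(1, y) = 6*y**2 - 4*y; vanishes at y ∈ {0}. (1, 0): f_x = 27 ≠ 0.
  x = 2: f_y(2, y) = 6*y**2 - 6*y; vanishes at y ∈ {0, 1}. (2, 0): f_x = 48 ≠ 0; (2, 1): f_x = 47 ≠ 0.
  x = 3: f_y(3, y) = 6*y**2 - 8*y; vanishes at y ∈ {0}. (3, 0): f_x = 75 ≠ 0.
  x = 4: f_y(4, y) = 6*y**2 - 10*y; vanishes at y ∈ {0}. (4, 0): f_x = 108 ≠ 0.
Only singular point on the grid: (-2, 0).
Classify: substitute x = -2 + u, y = 0 + v and expand: f = u**3 - u*v**2 + 2*v**3 + v**2.
No constant or linear terms (consistent with a singular point). Quadratic part: v**2. Cubic part: u**3 - u*v**2 + 2*v**3.
The quadratic part v**2 is a perfect square, so there is a single (double) tangent line v = 0, i.e. y = 0. Restricting the cubic part to that line (v = 0) leaves u**3 ≠ 0, so f is not divisible by v and the branch is v² ≈ -u**3 to lowest order — this is a cusp.
Classification: cusp.


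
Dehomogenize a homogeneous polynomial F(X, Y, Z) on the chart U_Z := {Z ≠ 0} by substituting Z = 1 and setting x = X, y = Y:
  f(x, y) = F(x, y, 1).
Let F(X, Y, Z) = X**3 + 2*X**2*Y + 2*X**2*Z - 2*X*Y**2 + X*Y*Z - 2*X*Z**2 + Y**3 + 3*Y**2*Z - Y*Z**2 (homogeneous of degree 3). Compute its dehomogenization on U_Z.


f(x, y) = x**3 + 2*x**2*y + 2*x**2 - 2*x*y**2 + x*y - 2*x + y**3 + 3*y**2 - y

On U_Z we set Z = 1. Each monomial c·X^i·Y^j·Z^k in F becomes c·x^i·y^j·1^k = c·x^i·y^j.
Substituting Z = 1: F(X, Y, 1) = x**3 + 2*x**2*y + 2*x**2 - 2*x*y**2 + x*y - 2*x + y**3 + 3*y**2 - y.
Note: deg(f) ≤ deg(F) = 3; strict inequality happens when F is divisible by Z (lost terms).


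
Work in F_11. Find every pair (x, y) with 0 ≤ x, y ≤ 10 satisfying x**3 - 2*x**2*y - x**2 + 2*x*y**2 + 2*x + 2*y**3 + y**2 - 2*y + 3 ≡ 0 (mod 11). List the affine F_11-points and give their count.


Affine F_11-points: {(1, 4), (2, 0), (3, 4), (3, 5), (5, 3), (5, 4), (7, 2), (10, 10)}; count = 8.

For each of the 121 pairs (x, y) ∈ F_11², evaluate f(x, y) mod 11. Record the zeros.
  x = 0: [0↦3, 1↦4, 2↦8, 3↦5, 4↦7, 5↦4, 6↦8, 7↦9, 8↦8, 9↦6, 10↦4]  zeros at y ∈ ∅
  x = 1: [0↦5, 1↦6, 2↦3, 3↦8, 4↦0, 5↦2, 6↦4, 7↦7, 8↦1, 9↦9, 10↦10]  zeros at y ∈ {4}
  x = 2: [0↦0, 1↦8, 2↦5, 3↦3, 4↦3, 5↦6, 6↦2, 7↦3, 8↦10, 9↦2, 10↦2]  zeros at y ∈ {0}
  x = 3: [0↦5, 1↦5, 2↦9, 3↦7, 4↦0, 5↦0, 6↦8, 7↦3, 8↦8, 9↦2, 10↦8]  zeros at y ∈ {4, 5}
  x = 4: [0↦4, 1↦3, 2↦10, 3↦4, 4↦8, 5↦1, 6↦6, 7↦2, 8↦1, 9↦4, 10↦1]  zeros at y ∈ ∅
  x = 5: [0↦3, 1↦8, 2↦3, 3↦0, 4↦0, 5↦4, 6↦2, 7↦6, 8↦6, 9↦3, 10↦9]  zeros at y ∈ {3, 4}
  x = 6: [0↦8, 1↦4, 2↦5, 3↦1, 4↦4, 5↦4, 6↦2, 7↦10, 8↦7, 9↦5, 10↦5]  zeros at y ∈ ∅
  x = 7: [0↦3, 1↦8, 2↦0, 3↦2, 4↦4, 5↦7, 6↦1, 7↦9, 8↦10, 9↦5, 10↦6]  zeros at y ∈ {2}
  x = 8: [0↦5, 1↦4, 2↦5, 3↦9, 4↦6, 5↦8, 6↦5, 7↦9, 8↦10, 9↦9, 10↦7]  zeros at y ∈ ∅
  x = 9: [0↦9, 1↦9, 2↦4, 3↦6, 4↦5, 5↦2, 6↦9, 7↦5, 8↦2, 9↦1, 10↦3]  zeros at y ∈ ∅
  x = 10: [0↦10, 1↦7, 2↦3, 3↦10, 4↦7, 5↦6, 6↦8, 7↦3, 8↦3, 9↦9, 10↦0]  zeros at y ∈ {10}
Collecting zeros: affine points = {(1, 4), (2, 0), (3, 4), (3, 5), (5, 3), (5, 4), (7, 2), (10, 10)}.
Total count |C(F_11)_aff| = 8.


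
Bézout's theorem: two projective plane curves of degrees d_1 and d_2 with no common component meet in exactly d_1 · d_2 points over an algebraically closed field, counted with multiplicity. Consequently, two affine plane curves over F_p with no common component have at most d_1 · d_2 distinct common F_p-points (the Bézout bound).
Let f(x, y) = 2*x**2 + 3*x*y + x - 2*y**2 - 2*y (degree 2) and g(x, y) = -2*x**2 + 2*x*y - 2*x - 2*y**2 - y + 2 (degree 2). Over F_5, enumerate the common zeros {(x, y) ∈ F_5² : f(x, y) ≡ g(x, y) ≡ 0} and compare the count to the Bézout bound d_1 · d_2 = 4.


Common zeros: {(1, 4), (2, 0)}; count = 2; Bézout bound = 4.

deg(f) = 2, deg(g) = 2, so Bézout bound = 4.
Scan x ∈ F_5. For each x, list the y ∈ F_5 with f(x, y) ≡ 0 and those with g(x, y) ≡ 0 (mod 5); the common zeros in that column are the intersection.
  x = 0: f ≡ 0 at y ∈ {0, 4}; g ≡ 0 at y ∈ ∅; common: ∅.
  x = 1: f ≡ 0 at y ∈ {4}; g ≡ 0 at y ∈ {4}; common: {4}.
  x = 2: f ≡ 0 at y ∈ {0, 2}; g ≡ 0 at y ∈ {0, 4}; common: {0}.
  x = 3: f ≡ 0 at y ∈ ∅; g ≡ 0 at y ∈ {2, 3}; common: ∅.
  x = 4: f ≡ 0 at y ∈ ∅; g ≡ 0 at y ∈ {3}; common: ∅.
Collecting: common zeros = {(1, 4), (2, 0)}, so the count is 2.
Comparison with the Bézout bound: 2 ≤ 4 = deg(f)·deg(g), as expected for curves with no common component (the affine F_5-count falls short of the bound because intersections may lie at infinity, over extension fields, or carry multiplicity).


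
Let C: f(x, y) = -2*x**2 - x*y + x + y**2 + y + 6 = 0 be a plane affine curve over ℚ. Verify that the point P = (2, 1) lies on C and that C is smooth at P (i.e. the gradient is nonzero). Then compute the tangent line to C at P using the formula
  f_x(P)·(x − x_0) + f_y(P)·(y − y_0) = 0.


Tangent line at P: -8*x + y + 15 = 0.

Step 1: f(2, 1) = 0, so P lies on C.
Step 2: partial derivatives
  f_x(x, y) = -4*x - y + 1, f_y(x, y) = -x + 2*y + 1.
  f_x(P) = -8, f_y(P) = 1 (gradient nonzero, so P is smooth).
Step 3: tangent line at P: -8·(x − 2) + 1·(y − 1) = 0.
Expanding: -8*x + y + 15 = 0.


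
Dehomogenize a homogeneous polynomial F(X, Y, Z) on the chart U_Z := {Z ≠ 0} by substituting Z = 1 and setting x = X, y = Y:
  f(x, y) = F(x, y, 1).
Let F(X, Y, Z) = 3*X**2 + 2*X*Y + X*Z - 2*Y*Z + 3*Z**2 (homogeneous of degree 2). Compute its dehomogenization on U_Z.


f(x, y) = 3*x**2 + 2*x*y + x - 2*y + 3

On U_Z we set Z = 1. Each monomial c·X^i·Y^j·Z^k in F becomes c·x^i·y^j·1^k = c·x^i·y^j.
Substituting Z = 1: F(X, Y, 1) = 3*x**2 + 2*x*y + x - 2*y + 3.
Note: deg(f) ≤ deg(F) = 2; strict inequality happens when F is divisible by Z (lost terms).


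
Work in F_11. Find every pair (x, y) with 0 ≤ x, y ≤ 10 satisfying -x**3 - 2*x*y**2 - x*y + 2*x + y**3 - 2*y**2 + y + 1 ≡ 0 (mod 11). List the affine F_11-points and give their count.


Affine F_11-points: {(0, 7), (1, 9), (2, 3), (2, 5), (2, 9), (4, 0), (6, 8), (7, 2), (8, 0), (8, 9), (9, 1), (10, 0), (10, 3), (10, 8)}; count = 14.

For each of the 121 pairs (x, y) ∈ F_11², evaluate f(x, y) mod 11. Record the zeros.
  x = 0: [0↦1, 1↦1, 2↦3, 3↦2, 4↦4, 5↦4, 6↦8, 7↦0, 8↦8, 9↦5, 10↦8]  zeros at y ∈ {7}
  x = 1: [0↦2, 1↦10, 2↦5, 3↦4, 4↦2, 5↦5, 6↦8, 7↦6, 8↦5, 9↦0, 10↦8]  zeros at y ∈ {9}
  x = 2: [0↦8, 1↦2, 2↦1, 3↦0, 4↦5, 5↦0, 6↦2, 7↦6, 8↦7, 9↦0, 10↦2]  zeros at y ∈ {3, 5, 9}
  x = 3: [0↦2, 1↦4, 2↦7, 3↦6, 4↦7, 5↦5, 6↦6, 7↦5, 8↦8, 9↦10, 10↦6]  zeros at y ∈ ∅
  x = 4: [0↦0, 1↦10, 2↦6, 3↦5, 4↦2, 5↦3, 6↦3, 7↦8, 8↦2, 9↦2, 10↦3]  zeros at y ∈ {0}
  x = 5: [0↦7, 1↦3, 2↦3, 3↦2, 4↦6, 5↦10, 6↦9, 7↦9, 8↦5, 9↦3, 10↦9]  zeros at y ∈ ∅
  x = 6: [0↦6, 1↦10, 2↦3, 3↦2, 4↦2, 5↦9, 6↦7, 7↦2, 8↦0, 9↦7, 10↦7]  zeros at y ∈ {8}
  x = 7: [0↦2, 1↦3, 2↦0, 3↦10, 4↦6, 5↦5, 6↦2, 7↦3, 8↦3, 9↦8, 10↦2]  zeros at y ∈ {2}
  x = 8: [0↦0, 1↦9, 2↦10, 3↦9, 4↦1, 5↦3, 6↦10, 7↦6, 8↦8, 9↦0, 10↦10]  zeros at y ∈ {0, 9}
  x = 9: [0↦5, 1↦0, 2↦5, 3↦4, 4↦3, 5↦8, 6↦3, 7↦5, 8↦9, 9↦10, 10↦3]  zeros at y ∈ {1}
  x = 10: [0↦0, 1↦3, 2↦1, 3↦0, 4↦6, 5↦3, 6↦8, 7↦5, 8↦0, 9↦10, 10↦8]  zeros at y ∈ {0, 3, 8}
Collecting zeros: affine points = {(0, 7), (1, 9), (2, 3), (2, 5), (2, 9), (4, 0), (6, 8), (7, 2), (8, 0), (8, 9), (9, 1), (10, 0), (10, 3), (10, 8)}.
Total count |C(F_11)_aff| = 14.


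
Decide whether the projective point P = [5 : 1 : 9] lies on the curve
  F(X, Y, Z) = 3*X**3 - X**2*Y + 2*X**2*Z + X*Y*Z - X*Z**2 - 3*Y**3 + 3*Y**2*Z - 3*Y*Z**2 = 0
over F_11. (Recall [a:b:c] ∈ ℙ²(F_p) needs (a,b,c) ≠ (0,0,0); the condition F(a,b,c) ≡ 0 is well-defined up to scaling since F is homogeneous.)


F(5,1,9) ≡ 1 (mod 11); P is NOT on the curve.

Evaluate F(5, 1, 9) term-by-term (mod 11).
  3*X**3 ↦ 3·125·1·1 = 375
  -X**2*Y ↦ -1·25·1·1 = -25
  2*X**2*Z ↦ 2·25·1·9 = 450
  X*Y*Z ↦ 1·5·1·9 = 45
  -X*Z**2 ↦ -1·5·1·81 = -405
  -3*Y**3 ↦ -3·1·1·1 = -3
  3*Y**2*Z ↦ 3·1·1·9 = 27
  -3*Y*Z**2 ↦ -3·1·1·81 = -243
Sum: F(5, 1, 9) = (375) + (-25) + (450) + (45) + (-405) + (-3) + (27) + (-243) = 221.
Reducing mod 11: 221 ≡ 1 (mod 11).
Since F(a, b, c) ≡ 1 ≠ 0 (mod 11), P does NOT lie on the curve.


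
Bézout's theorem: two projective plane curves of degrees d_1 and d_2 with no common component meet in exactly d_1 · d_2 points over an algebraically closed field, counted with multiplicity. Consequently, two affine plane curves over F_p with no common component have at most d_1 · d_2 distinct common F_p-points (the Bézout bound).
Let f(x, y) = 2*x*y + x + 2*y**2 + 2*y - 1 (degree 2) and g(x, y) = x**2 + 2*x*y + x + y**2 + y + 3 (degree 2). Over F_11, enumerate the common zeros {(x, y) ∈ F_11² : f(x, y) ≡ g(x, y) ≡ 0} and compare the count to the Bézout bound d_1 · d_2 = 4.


Common zeros: ∅; count = 0; Bézout bound = 4.

deg(f) = 2, deg(g) = 2, so Bézout bound = 4.
Scan x ∈ F_11. For each x, list the y ∈ F_11 with f(x, y) ≡ 0 and those with g(x, y) ≡ 0 (mod 11); the common zeros in that column are the intersection.
  x = 0: f ≡ 0 at y ∈ {2, 8}; g ≡ 0 at y ∈ {5}; common: ∅.
  x = 1: f ≡ 0 at y ∈ {0, 9}; g ≡ 0 at y ∈ {4}; common: ∅.
  x = 2: f ≡ 0 at y ∈ ∅; g ≡ 0 at y ∈ {3}; common: ∅.
  x = 3: f ≡ 0 at y ∈ {3, 4}; g ≡ 0 at y ∈ {2}; common: ∅.
  x = 4: f ≡ 0 at y ∈ ∅; g ≡ 0 at y ∈ {1}; common: ∅.
  x = 5: f ≡ 0 at y ∈ ∅; g ≡ 0 at y ∈ {0}; common: ∅.
  x = 6: f ≡ 0 at y ∈ ∅; g ≡ 0 at y ∈ {10}; common: ∅.
  x = 7: f ≡ 0 at y ∈ ∅; g ≡ 0 at y ∈ {9}; common: ∅.
  x = 8: f ≡ 0 at y ∈ {6, 7}; g ≡ 0 at y ∈ {8}; common: ∅.
  x = 9: f ≡ 0 at y ∈ ∅; g ≡ 0 at y ∈ {7}; common: ∅.
  x = 10: f ≡ 0 at y ∈ {1, 10}; g ≡ 0 at y ∈ {6}; common: ∅.
Collecting: common zeros = ∅, so the count is 0.
Comparison with the Bézout bound: 0 ≤ 4 = deg(f)·deg(g), as expected for curves with no common component (the affine F_11-count falls short of the bound because intersections may lie at infinity, over extension fields, or carry multiplicity).
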